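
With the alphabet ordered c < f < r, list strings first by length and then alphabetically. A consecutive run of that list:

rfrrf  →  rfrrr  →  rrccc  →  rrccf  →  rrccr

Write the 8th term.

rrcfr

Continuing the enumeration 3 steps past rrccr: rrccr → rrcfc → rrcff → (answer).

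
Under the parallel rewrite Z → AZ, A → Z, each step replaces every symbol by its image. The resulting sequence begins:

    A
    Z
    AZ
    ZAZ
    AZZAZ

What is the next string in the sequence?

Apply φ to AZZAZ symbol by symbol: A→Z, Z→AZ, Z→AZ, A→Z, Z→AZ; joined: Z AZ AZ Z AZ.

ZAZAZZAZ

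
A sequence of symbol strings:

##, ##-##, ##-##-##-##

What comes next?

Every step duplicates the string with '-' between the halves.
Doubling ##-##-##-## with '-' between the halves:

##-##-##-##-##-##-##-##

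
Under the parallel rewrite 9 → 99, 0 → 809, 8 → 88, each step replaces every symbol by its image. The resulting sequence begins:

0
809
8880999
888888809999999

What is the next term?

φ(888888809999999) expands symbol-by-symbol to 88 88 88 88 88 88 88 809 99 99 99 99 99 99 99; joining the 15 pieces gives the next term.

8888888888888880999999999999999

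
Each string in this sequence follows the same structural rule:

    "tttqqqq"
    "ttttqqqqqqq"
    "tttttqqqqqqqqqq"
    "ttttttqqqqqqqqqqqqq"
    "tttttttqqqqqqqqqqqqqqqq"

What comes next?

Term n consists of n+2 t's, followed by 3n+1 q's (n = 1, 2, …).
At n = 6 the blocks have lengths 8, 19.

ttttttttqqqqqqqqqqqqqqqqqqq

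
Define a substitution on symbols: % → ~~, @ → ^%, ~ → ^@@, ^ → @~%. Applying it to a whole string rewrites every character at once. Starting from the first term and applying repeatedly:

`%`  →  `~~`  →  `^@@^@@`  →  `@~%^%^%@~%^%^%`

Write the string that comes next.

φ(@~%^%^%@~%^%^%) expands symbol-by-symbol to ^% ^@@ ~~ @~% ~~ @~% ~~ ^% ^@@ ~~ @~% ~~ @~% ~~; joining the 14 pieces gives the next term.

^%^@@~~@~%~~@~%~~^%^@@~~@~%~~@~%~~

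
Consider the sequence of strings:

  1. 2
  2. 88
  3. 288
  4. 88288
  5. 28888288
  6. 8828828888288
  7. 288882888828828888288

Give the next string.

8828828888288288882888828828888288

This is a Fibonacci-style word recurrence s(k) = s(k−2)·s(k−1): e.g. 2·88 = 288.
The next term joins 8828828888288 and 288882888828828888288.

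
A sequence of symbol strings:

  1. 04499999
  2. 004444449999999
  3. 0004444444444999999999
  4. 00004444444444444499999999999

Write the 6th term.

Each string has the form 0^{n} 4^{4n-2} 9^{2n+3} (n = 1, 2, …).
At n = 6 the blocks have lengths 6, 22, 15.

0000004444444444444444444444999999999999999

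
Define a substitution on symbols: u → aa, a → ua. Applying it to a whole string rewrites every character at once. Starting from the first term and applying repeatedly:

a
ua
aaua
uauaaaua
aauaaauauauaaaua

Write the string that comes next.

Rewriting the 16 symbols of aauaaauauauaaaua one by one yields ua ua aa ua ua ua aa ua aa ua aa ua ua ua aa ua; concatenated:

uauaaauauauaaauaaauaaauauauaaaua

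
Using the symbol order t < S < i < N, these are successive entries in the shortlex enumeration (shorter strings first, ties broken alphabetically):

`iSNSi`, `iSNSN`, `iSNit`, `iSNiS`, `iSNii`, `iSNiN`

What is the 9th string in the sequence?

Continuing the enumeration 3 steps past iSNiN: iSNiN → iSNNt → iSNNS → (answer).

iSNNi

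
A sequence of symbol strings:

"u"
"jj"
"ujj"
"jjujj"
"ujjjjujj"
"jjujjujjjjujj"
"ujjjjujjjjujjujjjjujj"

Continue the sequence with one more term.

jjujjujjjjujjujjjjujjjjujjujjjjujj

From term 3 onward, concatenate the second-to-last term with the last: u·jj = ujj, jj·ujj = jjujj, …
So term 8 is jjujjujjjjujj·ujjjjujjjjujjujjjjujj.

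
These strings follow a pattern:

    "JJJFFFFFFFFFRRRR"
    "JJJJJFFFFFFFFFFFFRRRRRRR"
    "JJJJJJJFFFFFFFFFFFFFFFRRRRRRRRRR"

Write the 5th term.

The n-th term is 2n-1 J's then 3n+3 F's then 3n-2 R's, where the shown terms are n = 2, 3, 4.
At n = 6 the blocks have lengths 11, 21, 16.

JJJJJJJJJJJFFFFFFFFFFFFFFFFFFFFFRRRRRRRRRRRRRRRR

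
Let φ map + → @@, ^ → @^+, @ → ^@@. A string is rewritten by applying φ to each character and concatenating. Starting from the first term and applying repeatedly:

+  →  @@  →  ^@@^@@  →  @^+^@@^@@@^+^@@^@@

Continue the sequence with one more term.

Replace each of the 18 characters of @^+^@@^@@@^+^@@^@@ in place — ^@@ @^+ @@ @^+ ^@@ ^@@ @^+ ^@@ ^@@ ^@@ @^+ @@ @^+ ^@@ ^@@ @^+ ^@@ ^@@ — and concatenate.

^@@@^+@@@^+^@@^@@@^+^@@^@@^@@@^+@@@^+^@@^@@@^+^@@^@@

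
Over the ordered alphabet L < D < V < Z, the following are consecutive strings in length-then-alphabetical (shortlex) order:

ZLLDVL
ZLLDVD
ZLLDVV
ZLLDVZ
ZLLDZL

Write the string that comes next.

The successor of ZLLDZL increments the rightmost position that isn't already Z and resets every position after it to L.

ZLLDZD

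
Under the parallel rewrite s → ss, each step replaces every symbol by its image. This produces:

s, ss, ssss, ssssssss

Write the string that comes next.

ssssssssssssssss

Apply φ to ssssssss symbol by symbol: s→ss, s→ss, s→ss, s→ss, s→ss, s→ss, s→ss, s→ss; joined: ss ss ss ss ss ss ss ss.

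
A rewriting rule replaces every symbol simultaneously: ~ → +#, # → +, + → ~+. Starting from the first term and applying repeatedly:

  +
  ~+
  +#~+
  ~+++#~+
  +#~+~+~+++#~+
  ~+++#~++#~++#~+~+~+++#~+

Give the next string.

Replace each of the 24 characters of ~+++#~++#~++#~+~+~+++#~+ in place — +# ~+ ~+ ~+ + +# ~+ ~+ + +# ~+ ~+ + +# ~+ +# ~+ +# ~+ ~+ ~+ + +# ~+ — and concatenate.

+#~+~+~+++#~+~+++#~+~+++#~++#~++#~+~+~+++#~+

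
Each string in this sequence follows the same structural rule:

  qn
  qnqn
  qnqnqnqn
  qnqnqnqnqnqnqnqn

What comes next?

qnqnqnqnqnqnqnqnqnqnqnqnqnqnqnqn

Each string is two copies of the previous one concatenated.
One more doubling of qnqnqnqnqnqnqnqn gives the answer.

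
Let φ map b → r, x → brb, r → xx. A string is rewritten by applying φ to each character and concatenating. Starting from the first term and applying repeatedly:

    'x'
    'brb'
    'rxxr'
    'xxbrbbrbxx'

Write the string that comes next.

Rewriting each symbol of xxbrbbrbxx: x→brb, x→brb, b→r, r→xx, b→r, b→r, r→xx, b→r, x→brb, x→brb, which concatenates to brb brb r xx r r xx r brb brb.

brbbrbrxxrrxxrbrbbrb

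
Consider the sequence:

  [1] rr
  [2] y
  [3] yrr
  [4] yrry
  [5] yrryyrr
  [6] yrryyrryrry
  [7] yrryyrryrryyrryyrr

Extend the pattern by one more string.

yrryyrryrryyrryyrryrryyrryrry

From term 3 onward, concatenate the last term with the second-to-last: y·rr = yrr, yrr·y = yrry, …
The next term joins yrryyrryrryyrryyrr and yrryyrryrry.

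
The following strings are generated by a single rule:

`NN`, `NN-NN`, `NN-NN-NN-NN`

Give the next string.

Each string is two copies of the previous one joined by '-'.
Doubling NN-NN-NN-NN with '-' between the halves:

NN-NN-NN-NN-NN-NN-NN-NN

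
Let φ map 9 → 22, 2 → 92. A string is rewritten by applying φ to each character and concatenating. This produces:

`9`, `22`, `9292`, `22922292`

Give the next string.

Expanding 22922292: 2→92, 2→92, 9→22, 2→92, 2→92, 2→92, 9→22, 2→92. Concatenated: 92 92 22 92 92 92 22 92.

9292229292922292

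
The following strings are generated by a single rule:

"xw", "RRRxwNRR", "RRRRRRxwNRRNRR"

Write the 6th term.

Each term wraps the previous one in RRR on the left and NRR on the right.
From RRRRRRxwNRRNRR, 3 further steps: RRRRRRxwNRRNRR → RRRRRRRRRxwNRRNRRNRR → RRRRRRRRRRRRxwNRRNRRNRRNRR → (answer).

RRRRRRRRRRRRRRRxwNRRNRRNRRNRRNRR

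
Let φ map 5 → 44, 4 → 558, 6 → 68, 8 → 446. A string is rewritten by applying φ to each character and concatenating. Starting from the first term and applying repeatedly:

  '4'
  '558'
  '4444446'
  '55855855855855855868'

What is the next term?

Replace each of the 20 characters of 55855855855855855868 in place — 44 44 446 44 44 446 44 44 446 44 44 446 44 44 446 44 44 446 68 446 — and concatenate.

44444464444446444444644444464444446444444668446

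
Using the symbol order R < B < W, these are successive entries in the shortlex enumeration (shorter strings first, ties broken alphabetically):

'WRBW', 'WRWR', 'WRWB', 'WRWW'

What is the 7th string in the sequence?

WBRW

Stepping forward 3 times from WRWW: WRWW → WBRR → WBRB, then the target.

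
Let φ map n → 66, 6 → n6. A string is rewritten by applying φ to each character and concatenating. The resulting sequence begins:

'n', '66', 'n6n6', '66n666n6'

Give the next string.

Expanding 66n666n6: 6→n6, 6→n6, n→66, 6→n6, 6→n6, 6→n6, n→66, 6→n6. Concatenated: n6 n6 66 n6 n6 n6 66 n6.

n6n666n6n6n666n6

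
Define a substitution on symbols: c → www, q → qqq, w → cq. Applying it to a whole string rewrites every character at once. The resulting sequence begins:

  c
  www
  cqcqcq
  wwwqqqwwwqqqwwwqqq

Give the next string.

Replace each of the 18 characters of wwwqqqwwwqqqwwwqqq in place — cq cq cq qqq qqq qqq cq cq cq qqq qqq qqq cq cq cq qqq qqq qqq — and concatenate.

cqcqcqqqqqqqqqqcqcqcqqqqqqqqqqcqcqcqqqqqqqqqq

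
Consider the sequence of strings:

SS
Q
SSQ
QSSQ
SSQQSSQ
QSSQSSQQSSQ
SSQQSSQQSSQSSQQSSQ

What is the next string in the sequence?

Each term (from the third on) is the two preceding terms concatenated in order: term 3 = SS·Q = SSQ.
Continuing: QSSQSSQQSSQ · SSQQSSQQSSQSSQQSSQ gives term 8.

QSSQSSQQSSQSSQQSSQQSSQSSQQSSQ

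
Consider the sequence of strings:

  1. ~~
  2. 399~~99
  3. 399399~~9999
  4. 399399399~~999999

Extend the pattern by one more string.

s(k+1) = 399·s(k)·99, so each term gains 399 as a prefix and 99 as a suffix.
Applying this once more to 399399399~~999999:

399399399399~~99999999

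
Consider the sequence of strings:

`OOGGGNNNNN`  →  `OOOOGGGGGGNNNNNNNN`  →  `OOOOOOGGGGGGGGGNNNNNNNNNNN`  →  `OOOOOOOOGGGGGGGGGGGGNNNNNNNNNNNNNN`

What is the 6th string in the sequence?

Reading off run lengths: O runs 2, 4, 6, 8; G runs 3, 6, 9, 12; N runs 5, 8, 11, 14 — each is linear in n (n = 1, 2, …).
Setting n = 6 gives 12, 18, 20 characters in each block.

OOOOOOOOOOOOGGGGGGGGGGGGGGGGGGNNNNNNNNNNNNNNNNNNNN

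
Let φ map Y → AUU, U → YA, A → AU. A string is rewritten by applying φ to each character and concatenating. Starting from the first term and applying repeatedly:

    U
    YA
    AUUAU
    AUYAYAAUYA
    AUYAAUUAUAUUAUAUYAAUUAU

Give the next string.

Rewriting the 23 symbols of AUYAAUUAUAUUAUAUYAAUUAU one by one yields AU YA AUU AU AU YA YA AU YA AU YA YA AU YA AU YA AUU AU AU YA YA AU YA; concatenated:

AUYAAUUAUAUYAYAAUYAAUYAYAAUYAAUYAAUUAUAUYAYAAUYA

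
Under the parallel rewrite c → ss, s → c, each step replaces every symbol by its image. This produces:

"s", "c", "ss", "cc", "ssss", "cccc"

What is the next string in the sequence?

Apply φ to cccc symbol by symbol: c→ss, c→ss, c→ss, c→ss; joined: ss ss ss ss.

ssssssss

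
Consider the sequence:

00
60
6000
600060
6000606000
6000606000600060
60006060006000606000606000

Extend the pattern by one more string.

600060600060006060006060006000606000600060

Each term (from the third on) is the previous term followed by the one before it: term 3 = 60·00 = 6000.
So term 8 is 60006060006000606000606000·6000606000600060.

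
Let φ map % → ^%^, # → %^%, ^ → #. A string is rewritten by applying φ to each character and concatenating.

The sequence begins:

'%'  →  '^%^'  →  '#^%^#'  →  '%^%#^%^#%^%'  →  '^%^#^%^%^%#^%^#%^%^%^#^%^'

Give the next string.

Replace each of the 25 characters of ^%^#^%^%^%#^%^#%^%^%^#^%^ in place — # ^%^ # %^% # ^%^ # ^%^ # ^%^ %^% # ^%^ # %^% ^%^ # ^%^ # ^%^ # %^% # ^%^ # — and concatenate.

#^%^#%^%#^%^#^%^#^%^%^%#^%^#%^%^%^#^%^#^%^#%^%#^%^#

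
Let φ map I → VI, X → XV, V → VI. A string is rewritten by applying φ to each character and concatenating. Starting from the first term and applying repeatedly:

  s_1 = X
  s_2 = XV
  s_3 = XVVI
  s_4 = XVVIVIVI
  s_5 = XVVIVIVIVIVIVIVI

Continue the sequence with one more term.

φ(XVVIVIVIVIVIVIVI) expands symbol-by-symbol to XV VI VI VI VI VI VI VI VI VI VI VI VI VI VI VI; joining the 16 pieces gives the next term.

XVVIVIVIVIVIVIVIVIVIVIVIVIVIVIVI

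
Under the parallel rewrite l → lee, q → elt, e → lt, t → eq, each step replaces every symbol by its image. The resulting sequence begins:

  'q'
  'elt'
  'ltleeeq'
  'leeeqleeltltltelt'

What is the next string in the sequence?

Rewriting the 17 symbols of leeeqleeltltltelt one by one yields lee lt lt lt elt lee lt lt lee eq lee eq lee eq lt lee eq; concatenated:

leeltltlteltleeltltleeeqleeeqleeeqltleeeq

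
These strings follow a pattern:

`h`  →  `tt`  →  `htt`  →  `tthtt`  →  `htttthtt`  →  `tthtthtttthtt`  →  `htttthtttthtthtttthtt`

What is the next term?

This is a Fibonacci-style word recurrence s(k) = s(k−2)·s(k−1): e.g. h·tt = htt.
So term 8 is tthtthtttthtt·htttthtttthtthtttthtt.

tthtthtttthtthtttthtttthtthtttthtt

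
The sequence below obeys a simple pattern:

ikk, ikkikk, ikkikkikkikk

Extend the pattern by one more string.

Every step duplicates the string.
Doubling ikkikkikkikk:

ikkikkikkikkikkikkikkikk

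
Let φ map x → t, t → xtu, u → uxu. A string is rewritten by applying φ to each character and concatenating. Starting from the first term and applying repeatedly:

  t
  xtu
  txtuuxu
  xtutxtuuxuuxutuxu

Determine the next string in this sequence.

Applying the rule to each of the 17 symbols of xtutxtuuxuuxutuxu gives the pieces t xtu uxu xtu t xtu uxu uxu t uxu uxu t uxu xtu uxu t uxu, which concatenate to the answer.

txtuuxuxtutxtuuxuuxutuxuuxutuxuxtuuxutuxu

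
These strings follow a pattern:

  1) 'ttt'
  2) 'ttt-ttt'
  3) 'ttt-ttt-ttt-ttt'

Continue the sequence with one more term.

ttt-ttt-ttt-ttt-ttt-ttt-ttt-ttt

Each string is two copies of the previous one joined by '-'.
One more doubling of ttt-ttt-ttt-ttt gives the answer.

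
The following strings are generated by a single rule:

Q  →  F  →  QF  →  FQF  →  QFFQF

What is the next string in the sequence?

FQFQFFQF

This is a Fibonacci-style word recurrence s(k) = s(k−2)·s(k−1): e.g. Q·F = QF.
So term 6 is FQF·QFFQF.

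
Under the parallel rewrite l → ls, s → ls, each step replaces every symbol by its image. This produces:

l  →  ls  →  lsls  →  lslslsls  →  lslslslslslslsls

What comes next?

lslslslslslslslslslslslslslslsls

φ(lslslslslslslsls) expands symbol-by-symbol to ls ls ls ls ls ls ls ls ls ls ls ls ls ls ls ls; joining the 16 pieces gives the next term.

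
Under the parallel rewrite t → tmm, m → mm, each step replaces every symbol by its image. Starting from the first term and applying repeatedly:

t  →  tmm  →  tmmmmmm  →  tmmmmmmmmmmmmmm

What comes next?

Replace each of the 15 characters of tmmmmmmmmmmmmmm in place — tmm mm mm mm mm mm mm mm mm mm mm mm mm mm mm — and concatenate.

tmmmmmmmmmmmmmmmmmmmmmmmmmmmmmm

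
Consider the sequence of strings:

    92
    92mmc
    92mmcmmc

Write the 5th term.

92mmcmmcmmcmmc

Every step adds mmc to the end: s(k+1) = s(k)·mmc.
From 92mmcmmc, 2 further steps: 92mmcmmc → 92mmcmmcmmc → (answer).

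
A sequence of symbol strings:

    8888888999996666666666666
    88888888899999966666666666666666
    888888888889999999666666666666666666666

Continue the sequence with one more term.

Term n consists of 2n+1 8's, followed by n+2 9's, followed by 4n+1 6's, where the shown terms are n = 3, 4, 5.
Setting n = 6 gives 13, 8, 25 characters in each block.

8888888888888999999996666666666666666666666666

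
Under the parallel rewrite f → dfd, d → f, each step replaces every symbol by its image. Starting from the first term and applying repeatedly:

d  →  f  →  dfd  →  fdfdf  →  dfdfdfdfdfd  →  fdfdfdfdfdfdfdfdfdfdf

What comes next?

Replace each of the 21 characters of fdfdfdfdfdfdfdfdfdfdf in place — dfd f dfd f dfd f dfd f dfd f dfd f dfd f dfd f dfd f dfd f dfd — and concatenate.

dfdfdfdfdfdfdfdfdfdfdfdfdfdfdfdfdfdfdfdfdfd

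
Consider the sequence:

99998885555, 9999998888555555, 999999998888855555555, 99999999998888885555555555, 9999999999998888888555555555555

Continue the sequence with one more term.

Term n consists of 2n 9's, followed by n+1 8's, followed by 2n 5's, where the shown terms are n = 2, 3, 4, 5, 6.
At n = 7 the blocks have lengths 14, 8, 14.

999999999999998888888855555555555555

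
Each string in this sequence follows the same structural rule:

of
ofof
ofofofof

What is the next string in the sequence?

Every step duplicates the string.
One more doubling of ofofofof gives the answer.

ofofofofofofofof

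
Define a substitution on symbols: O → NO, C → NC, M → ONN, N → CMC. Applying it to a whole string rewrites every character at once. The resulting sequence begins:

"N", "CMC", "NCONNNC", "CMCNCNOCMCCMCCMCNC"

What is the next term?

Rewriting the 18 symbols of CMCNCNOCMCCMCCMCNC one by one yields NC ONN NC CMC NC CMC NO NC ONN NC NC ONN NC NC ONN NC CMC NC; concatenated:

NCONNNCCMCNCCMCNONCONNNCNCONNNCNCONNNCCMCNC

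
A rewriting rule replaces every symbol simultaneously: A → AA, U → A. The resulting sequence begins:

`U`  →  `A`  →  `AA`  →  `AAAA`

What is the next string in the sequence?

AAAAAAAA

Rewriting each symbol of AAAA: A→AA, A→AA, A→AA, A→AA, which concatenates to AA AA AA AA.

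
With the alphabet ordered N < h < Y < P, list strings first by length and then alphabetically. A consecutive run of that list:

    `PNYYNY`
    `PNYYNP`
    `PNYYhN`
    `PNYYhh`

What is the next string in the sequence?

Find the rightmost character of PNYYhh below P, bump it to the next letter, and reset everything to its right to N.

PNYYhY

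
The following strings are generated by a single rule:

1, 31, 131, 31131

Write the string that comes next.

This is a Fibonacci-style word recurrence s(k) = s(k−2)·s(k−1): e.g. 1·31 = 131.
So term 5 is 131·31131.

13131131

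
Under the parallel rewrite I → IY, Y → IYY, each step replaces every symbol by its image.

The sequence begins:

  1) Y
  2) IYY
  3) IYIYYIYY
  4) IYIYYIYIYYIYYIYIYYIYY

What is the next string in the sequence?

IYIYYIYIYYIYYIYIYYIYIYYIYYIYIYYIYYIYIYYIYIYYIYYIYIYYIYY

φ(IYIYYIYIYYIYYIYIYYIYY) expands symbol-by-symbol to IY IYY IY IYY IYY IY IYY IY IYY IYY IY IYY IYY IY IYY IY IYY IYY IY IYY IYY; joining the 21 pieces gives the next term.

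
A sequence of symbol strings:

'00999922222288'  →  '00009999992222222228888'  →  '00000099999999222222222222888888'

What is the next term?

The n-th term is 2n 0's then 2n+2 9's then 3n+3 2's then 2n 8's (n = 1, 2, …).
Setting n = 4 gives 8, 10, 15, 8 characters in each block.

00000000999999999922222222222222288888888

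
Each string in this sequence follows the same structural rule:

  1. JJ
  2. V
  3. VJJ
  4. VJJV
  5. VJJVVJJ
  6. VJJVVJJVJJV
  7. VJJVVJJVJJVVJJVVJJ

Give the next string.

Each term (from the third on) is the previous term followed by the one before it: term 3 = V·JJ = VJJ.
So term 8 is VJJVVJJVJJVVJJVVJJ·VJJVVJJVJJV.

VJJVVJJVJJVVJJVVJJVJJVVJJVJJV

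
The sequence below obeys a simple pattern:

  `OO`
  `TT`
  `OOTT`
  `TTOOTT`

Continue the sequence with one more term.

From term 3 onward, concatenate the second-to-last term with the last: OO·TT = OOTT, TT·OOTT = TTOOTT, …
The next term joins OOTT and TTOOTT.

OOTTTTOOTT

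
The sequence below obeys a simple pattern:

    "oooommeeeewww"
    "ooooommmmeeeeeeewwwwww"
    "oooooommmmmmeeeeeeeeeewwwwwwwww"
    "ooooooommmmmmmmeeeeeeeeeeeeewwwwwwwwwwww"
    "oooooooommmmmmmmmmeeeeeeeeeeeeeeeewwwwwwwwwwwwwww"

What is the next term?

Each string has the form o^{n+3} m^{2n} e^{3n+1} w^{3n} (n = 1, 2, …).
At n = 6 the blocks have lengths 9, 12, 19, 18.

ooooooooommmmmmmmmmmmeeeeeeeeeeeeeeeeeeewwwwwwwwwwwwwwwwww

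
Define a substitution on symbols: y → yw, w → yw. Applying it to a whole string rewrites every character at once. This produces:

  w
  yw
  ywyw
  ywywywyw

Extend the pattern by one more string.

ywywywywywywywyw

Expanding ywywywyw: y→yw, w→yw, y→yw, w→yw, y→yw, w→yw, y→yw, w→yw. Concatenated: yw yw yw yw yw yw yw yw.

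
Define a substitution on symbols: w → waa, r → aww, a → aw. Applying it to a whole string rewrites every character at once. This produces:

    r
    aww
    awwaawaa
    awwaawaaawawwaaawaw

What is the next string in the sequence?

φ(awwaawaaawawwaaawaw) expands symbol-by-symbol to aw waa waa aw aw waa aw aw aw waa aw waa waa aw aw aw waa aw waa; joining the 19 pieces gives the next term.

awwaawaaawawwaaawawawwaaawwaawaaawawawwaaawwaa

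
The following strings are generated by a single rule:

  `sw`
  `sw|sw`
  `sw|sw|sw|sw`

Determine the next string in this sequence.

Each string is two copies of the previous one joined by '|'.
So the next term is two copies of sw|sw|sw|sw with '|' between the halves.

sw|sw|sw|sw|sw|sw|sw|sw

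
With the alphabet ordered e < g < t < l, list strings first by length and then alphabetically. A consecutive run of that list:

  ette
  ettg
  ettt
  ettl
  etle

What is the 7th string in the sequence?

etlt

Stepping forward 2 times from etle: etle → etlg, then the target.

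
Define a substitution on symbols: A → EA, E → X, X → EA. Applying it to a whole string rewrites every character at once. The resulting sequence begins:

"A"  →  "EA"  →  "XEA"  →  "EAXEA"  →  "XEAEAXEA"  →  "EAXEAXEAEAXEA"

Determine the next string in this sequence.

Applying the rule to each of the 13 symbols of EAXEAXEAEAXEA gives the pieces X EA EA X EA EA X EA X EA EA X EA, which concatenate to the answer.

XEAEAXEAEAXEAXEAEAXEA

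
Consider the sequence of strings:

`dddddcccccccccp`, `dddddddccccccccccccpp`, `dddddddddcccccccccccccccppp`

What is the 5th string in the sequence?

dddddddddddddcccccccccccccccccccccppppp

Reading off run lengths: d runs 5, 7, 9; c runs 9, 12, 15; p runs 1, 2, 3 — each is linear in n, where the shown terms are n = 2, 3, 4.
At n = 6 the blocks have lengths 13, 21, 5.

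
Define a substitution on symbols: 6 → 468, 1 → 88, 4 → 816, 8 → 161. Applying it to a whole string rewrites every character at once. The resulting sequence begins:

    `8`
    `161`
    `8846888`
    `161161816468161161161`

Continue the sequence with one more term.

Applying the rule to each of the 21 symbols of 161161816468161161161 gives the pieces 88 468 88 88 468 88 161 88 468 816 468 161 88 468 88 88 468 88 88 468 88, which concatenate to the answer.

8846888884688816188468816468161884688888468888846888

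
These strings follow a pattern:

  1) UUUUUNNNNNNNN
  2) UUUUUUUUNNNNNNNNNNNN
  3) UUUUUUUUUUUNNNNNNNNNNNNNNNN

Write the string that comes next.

UUUUUUUUUUUUUUNNNNNNNNNNNNNNNNNNNN

Term n consists of 3n-1 U's, followed by 4n N's, where the shown terms are n = 2, 3, 4.
Setting n = 5 gives 14, 20 characters in each block.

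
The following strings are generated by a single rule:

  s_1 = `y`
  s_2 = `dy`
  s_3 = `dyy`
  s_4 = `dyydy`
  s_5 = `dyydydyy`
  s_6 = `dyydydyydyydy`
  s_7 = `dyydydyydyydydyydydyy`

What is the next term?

dyydydyydyydydyydydyydyydydyydyydy

From term 3 onward, concatenate the last term with the second-to-last: dy·y = dyy, dyy·dy = dyydy, …
Continuing: dyydydyydyydydyydydyy · dyydydyydyydy gives term 8.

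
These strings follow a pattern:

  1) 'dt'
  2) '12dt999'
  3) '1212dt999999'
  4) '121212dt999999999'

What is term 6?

Each term wraps the previous one in 12 on the left and 999 on the right.
From 121212dt999999999, 2 further steps: 121212dt999999999 → 12121212dt999999999999 → (answer).

1212121212dt999999999999999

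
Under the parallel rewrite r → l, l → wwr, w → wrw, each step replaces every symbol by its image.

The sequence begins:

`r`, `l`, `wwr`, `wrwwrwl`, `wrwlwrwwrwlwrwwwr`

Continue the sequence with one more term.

wrwlwrwwwrwrwlwrwwrwlwrwwwrwrwlwrwwrwwrwl

Applying the rule to each of the 17 symbols of wrwlwrwwrwlwrwwwr gives the pieces wrw l wrw wwr wrw l wrw wrw l wrw wwr wrw l wrw wrw wrw l, which concatenate to the answer.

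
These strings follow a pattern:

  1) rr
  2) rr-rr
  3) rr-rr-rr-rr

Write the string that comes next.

Every step duplicates the string with '-' between the halves.
One more doubling of rr-rr-rr-rr gives the answer.

rr-rr-rr-rr-rr-rr-rr-rr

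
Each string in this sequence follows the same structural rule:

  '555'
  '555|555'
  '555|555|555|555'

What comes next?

s(k+1) = s(k)·|·s(k) — each term doubles the last with '|' between the halves.
One more doubling of 555|555|555|555 gives the answer.

555|555|555|555|555|555|555|555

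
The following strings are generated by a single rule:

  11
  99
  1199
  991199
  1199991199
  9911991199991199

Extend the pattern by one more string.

From term 3 onward, concatenate the second-to-last term with the last: 11·99 = 1199, 99·1199 = 991199, …
Continuing: 1199991199 · 9911991199991199 gives term 7.

11999911999911991199991199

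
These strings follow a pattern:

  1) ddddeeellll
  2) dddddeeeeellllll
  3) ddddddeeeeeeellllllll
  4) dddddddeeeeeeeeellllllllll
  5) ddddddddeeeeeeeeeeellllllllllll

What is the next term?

Term n consists of n+2 d's, followed by 2n-1 e's, followed by 2n l's, where the shown terms are n = 2, 3, 4, 5, 6.
Setting n = 7 gives 9, 13, 14 characters in each block.

dddddddddeeeeeeeeeeeeellllllllllllll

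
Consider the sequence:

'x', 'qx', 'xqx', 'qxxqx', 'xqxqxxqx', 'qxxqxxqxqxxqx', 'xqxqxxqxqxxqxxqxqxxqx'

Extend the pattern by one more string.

qxxqxxqxqxxqxxqxqxxqxqxxqxxqxqxxqx

This is a Fibonacci-style word recurrence s(k) = s(k−2)·s(k−1): e.g. x·qx = xqx.
So term 8 is qxxqxxqxqxxqx·xqxqxxqxqxxqxxqxqxxqx.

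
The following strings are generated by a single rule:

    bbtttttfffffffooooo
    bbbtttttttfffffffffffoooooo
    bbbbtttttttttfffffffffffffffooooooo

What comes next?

Term n consists of n b's, followed by 2n+1 t's, followed by 4n-1 f's, followed by n+3 o's, where the shown terms are n = 2, 3, 4.
Setting n = 5 gives 5, 11, 19, 8 characters in each block.

bbbbbtttttttttttfffffffffffffffffffoooooooo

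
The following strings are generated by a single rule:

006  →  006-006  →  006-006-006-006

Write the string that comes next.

006-006-006-006-006-006-006-006

Each string is two copies of the previous one joined by '-'.
One more doubling of 006-006-006-006 gives the answer.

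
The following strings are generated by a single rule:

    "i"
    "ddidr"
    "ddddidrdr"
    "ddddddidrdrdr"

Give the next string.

Every step adds dd to the front and dr to the end of the previous string.
Applying this once more to ddddddidrdrdr:

ddddddddidrdrdrdr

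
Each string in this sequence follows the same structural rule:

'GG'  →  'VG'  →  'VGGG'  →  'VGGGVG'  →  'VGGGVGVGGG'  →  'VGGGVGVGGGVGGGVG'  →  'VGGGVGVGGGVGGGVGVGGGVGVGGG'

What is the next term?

This is a Fibonacci-style word recurrence s(k) = s(k−1)·s(k−2): e.g. VG·GG = VGGG.
Continuing: VGGGVGVGGGVGGGVGVGGGVGVGGG · VGGGVGVGGGVGGGVG gives term 8.

VGGGVGVGGGVGGGVGVGGGVGVGGGVGGGVGVGGGVGGGVG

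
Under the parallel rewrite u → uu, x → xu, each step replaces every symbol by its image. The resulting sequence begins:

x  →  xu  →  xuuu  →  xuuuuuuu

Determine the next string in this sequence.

Apply φ to xuuuuuuu symbol by symbol: x→xu, u→uu, u→uu, u→uu, u→uu, u→uu, u→uu, u→uu; joined: xu uu uu uu uu uu uu uu.

xuuuuuuuuuuuuuuu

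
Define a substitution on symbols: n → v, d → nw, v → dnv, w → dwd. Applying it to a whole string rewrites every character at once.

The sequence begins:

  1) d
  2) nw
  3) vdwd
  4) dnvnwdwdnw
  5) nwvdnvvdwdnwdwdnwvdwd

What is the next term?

Rewriting the 21 symbols of nwvdnvvdwdnwdwdnwvdwd one by one yields v dwd dnv nw v dnv dnv nw dwd nw v dwd nw dwd nw v dwd dnv nw dwd nw; concatenated:

vdwddnvnwvdnvdnvnwdwdnwvdwdnwdwdnwvdwddnvnwdwdnw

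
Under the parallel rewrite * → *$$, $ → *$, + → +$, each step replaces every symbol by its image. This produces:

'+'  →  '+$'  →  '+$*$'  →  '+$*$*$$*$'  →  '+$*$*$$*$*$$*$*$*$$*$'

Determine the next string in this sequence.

Rewriting the 21 symbols of +$*$*$$*$*$$*$*$*$$*$ one by one yields +$ *$ *$$ *$ *$$ *$ *$ *$$ *$ *$$ *$ *$ *$$ *$ *$$ *$ *$$ *$ *$ *$$ *$; concatenated:

+$*$*$$*$*$$*$*$*$$*$*$$*$*$*$$*$*$$*$*$$*$*$*$$*$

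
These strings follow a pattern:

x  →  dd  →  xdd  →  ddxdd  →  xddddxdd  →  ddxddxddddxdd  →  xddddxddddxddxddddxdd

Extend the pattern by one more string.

This is a Fibonacci-style word recurrence s(k) = s(k−2)·s(k−1): e.g. x·dd = xdd.
Continuing: ddxddxddddxdd · xddddxddddxddxddddxdd gives term 8.

ddxddxddddxddxddddxddddxddxddddxdd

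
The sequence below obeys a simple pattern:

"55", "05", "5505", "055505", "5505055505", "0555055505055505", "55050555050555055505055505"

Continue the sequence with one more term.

055505550505550555050555050555055505055505

Each term (from the third on) is the two preceding terms concatenated in order: term 3 = 55·05 = 5505.
The next term joins 0555055505055505 and 55050555050555055505055505.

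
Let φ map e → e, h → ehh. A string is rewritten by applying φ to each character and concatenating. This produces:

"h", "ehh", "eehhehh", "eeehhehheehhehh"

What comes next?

Replace each of the 15 characters of eeehhehheehhehh in place — e e e ehh ehh e ehh ehh e e ehh ehh e ehh ehh — and concatenate.

eeeehhehheehhehheeehhehheehhehh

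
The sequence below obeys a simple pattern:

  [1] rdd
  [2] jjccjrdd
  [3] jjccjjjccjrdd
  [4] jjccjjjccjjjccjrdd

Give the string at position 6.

Each term is the previous one with jjccj prepended.
From jjccjjjccjjjccjrdd, 2 further steps: jjccjjjccjjjccjrdd → jjccjjjccjjjccjjjccjrdd → (answer).

jjccjjjccjjjccjjjccjjjccjrdd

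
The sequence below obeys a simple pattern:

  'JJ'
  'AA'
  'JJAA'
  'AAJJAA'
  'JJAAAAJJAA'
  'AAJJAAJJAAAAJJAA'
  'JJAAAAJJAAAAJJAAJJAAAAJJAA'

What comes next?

Each term (from the third on) is the two preceding terms concatenated in order: term 3 = JJ·AA = JJAA.
The next term joins AAJJAAJJAAAAJJAA and JJAAAAJJAAAAJJAAJJAAAAJJAA.

AAJJAAJJAAAAJJAAJJAAAAJJAAAAJJAAJJAAAAJJAA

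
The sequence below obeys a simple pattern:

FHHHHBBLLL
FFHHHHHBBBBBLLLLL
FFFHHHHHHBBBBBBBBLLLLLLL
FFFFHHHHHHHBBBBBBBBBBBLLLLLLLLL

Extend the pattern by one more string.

FFFFFHHHHHHHHBBBBBBBBBBBBBBLLLLLLLLLLL

Term n consists of n F's, followed by n+3 H's, followed by 3n-1 B's, followed by 2n+1 L's (n = 1, 2, …).
For the next term, n = 5, so the run lengths are 5, 8, 14, 11.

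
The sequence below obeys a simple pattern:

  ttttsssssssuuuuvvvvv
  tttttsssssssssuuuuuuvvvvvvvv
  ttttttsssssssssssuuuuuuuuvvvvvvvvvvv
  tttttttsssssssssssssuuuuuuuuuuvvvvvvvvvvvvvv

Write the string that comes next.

Term n consists of n+2 t's, followed by 2n+3 s's, followed by 2n u's, followed by 3n-1 v's, where the shown terms are n = 2, 3, 4, 5.
At n = 6 the blocks have lengths 8, 15, 12, 17.

ttttttttsssssssssssssssuuuuuuuuuuuuvvvvvvvvvvvvvvvvv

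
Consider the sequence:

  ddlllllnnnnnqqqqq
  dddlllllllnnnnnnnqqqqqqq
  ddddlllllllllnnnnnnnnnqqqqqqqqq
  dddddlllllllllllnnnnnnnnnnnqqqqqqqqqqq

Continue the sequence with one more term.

ddddddlllllllllllllnnnnnnnnnnnnnqqqqqqqqqqqqq

Each string has the form d^{n} l^{2n+1} n^{2n+1} q^{2n+1}, where the shown terms are n = 2, 3, 4, 5.
At n = 6 the blocks have lengths 6, 13, 13, 13.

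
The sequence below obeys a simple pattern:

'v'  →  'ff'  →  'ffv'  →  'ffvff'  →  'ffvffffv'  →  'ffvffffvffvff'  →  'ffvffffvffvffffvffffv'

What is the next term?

ffvffffvffvffffvffffvffvffffvffvff

Each term (from the third on) is the previous term followed by the one before it: term 3 = ff·v = ffv.
The next term joins ffvffffvffvffffvffffv and ffvffffvffvff.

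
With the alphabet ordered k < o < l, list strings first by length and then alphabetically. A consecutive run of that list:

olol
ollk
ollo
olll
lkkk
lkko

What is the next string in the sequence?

lkkl

Find the rightmost character of lkko below l, bump it to the next letter, and reset everything to its right to k.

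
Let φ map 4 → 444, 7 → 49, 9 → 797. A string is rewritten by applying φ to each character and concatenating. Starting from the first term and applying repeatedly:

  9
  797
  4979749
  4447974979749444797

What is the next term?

Rewriting the 19 symbols of 4447974979749444797 one by one yields 444 444 444 49 797 49 444 797 49 797 49 444 797 444 444 444 49 797 49; concatenated:

444444444497974944479749797494447974444444444979749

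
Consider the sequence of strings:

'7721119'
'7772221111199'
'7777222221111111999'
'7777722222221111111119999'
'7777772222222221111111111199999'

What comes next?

7777777222222222221111111111111999999

Reading off run lengths: 7 runs 2, 3, 4, 5, 6; 2 runs 1, 3, 5, 7, 9; 1 runs 3, 5, 7, 9, 11; 9 runs 1, 2, 3, 4, 5 — each is linear in n (n = 1, 2, …).
For the next term, n = 6, so the run lengths are 7, 11, 13, 6.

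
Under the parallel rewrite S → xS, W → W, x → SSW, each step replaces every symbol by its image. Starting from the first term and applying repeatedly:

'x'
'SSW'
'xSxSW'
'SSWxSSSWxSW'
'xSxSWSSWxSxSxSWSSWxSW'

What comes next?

SSWxSSSWxSWxSxSWSSWxSSSWxSSSWxSWxSxSWSSWxSW

Applying the rule to each of the 21 symbols of xSxSWSSWxSxSxSWSSWxSW gives the pieces SSW xS SSW xS W xS xS W SSW xS SSW xS SSW xS W xS xS W SSW xS W, which concatenate to the answer.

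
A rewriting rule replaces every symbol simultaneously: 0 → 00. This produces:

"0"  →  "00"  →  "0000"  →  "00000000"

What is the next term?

Apply φ to 00000000 symbol by symbol: 0→00, 0→00, 0→00, 0→00, 0→00, 0→00, 0→00, 0→00; joined: 00 00 00 00 00 00 00 00.

0000000000000000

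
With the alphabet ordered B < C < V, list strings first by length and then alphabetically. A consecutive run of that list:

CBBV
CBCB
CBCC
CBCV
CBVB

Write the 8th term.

CCBB

Continuing the enumeration 3 steps past CBVB: CBVB → CBVC → CBVV → (answer).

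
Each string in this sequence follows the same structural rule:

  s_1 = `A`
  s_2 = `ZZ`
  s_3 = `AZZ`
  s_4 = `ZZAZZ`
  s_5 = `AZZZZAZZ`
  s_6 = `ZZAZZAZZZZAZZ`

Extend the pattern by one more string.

From term 3 onward, concatenate the second-to-last term with the last: A·ZZ = AZZ, ZZ·AZZ = ZZAZZ, …
So term 7 is AZZZZAZZ·ZZAZZAZZZZAZZ.

AZZZZAZZZZAZZAZZZZAZZ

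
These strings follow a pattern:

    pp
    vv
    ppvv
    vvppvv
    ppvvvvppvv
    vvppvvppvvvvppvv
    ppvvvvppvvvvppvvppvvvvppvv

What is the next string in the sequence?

vvppvvppvvvvppvvppvvvvppvvvvppvvppvvvvppvv

Each term (from the third on) is the two preceding terms concatenated in order: term 3 = pp·vv = ppvv.
Continuing: vvppvvppvvvvppvv · ppvvvvppvvvvppvvppvvvvppvv gives term 8.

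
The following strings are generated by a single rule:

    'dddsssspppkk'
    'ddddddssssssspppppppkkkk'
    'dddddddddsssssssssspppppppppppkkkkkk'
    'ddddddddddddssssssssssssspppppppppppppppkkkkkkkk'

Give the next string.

The n-th term is 3n d's then 3n+1 s's then 4n-1 p's then 2n k's (n = 1, 2, …).
At n = 5 the blocks have lengths 15, 16, 19, 10.

dddddddddddddddsssssssssssssssspppppppppppppppppppkkkkkkkkkk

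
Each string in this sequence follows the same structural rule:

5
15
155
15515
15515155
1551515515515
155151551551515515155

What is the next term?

This is a Fibonacci-style word recurrence s(k) = s(k−1)·s(k−2): e.g. 15·5 = 155.
Continuing: 155151551551515515155 · 1551515515515 gives term 8.

1551515515515155151551551515515515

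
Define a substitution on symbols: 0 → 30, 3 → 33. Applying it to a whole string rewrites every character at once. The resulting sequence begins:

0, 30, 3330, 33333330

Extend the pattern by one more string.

Expanding 33333330: 3→33, 3→33, 3→33, 3→33, 3→33, 3→33, 3→33, 0→30. Concatenated: 33 33 33 33 33 33 33 30.

3333333333333330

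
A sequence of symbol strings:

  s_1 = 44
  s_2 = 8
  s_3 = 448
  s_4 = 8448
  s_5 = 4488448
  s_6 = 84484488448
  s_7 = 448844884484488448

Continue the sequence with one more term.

84484488448448844884484488448

From term 3 onward, concatenate the second-to-last term with the last: 44·8 = 448, 8·448 = 8448, …
The next term joins 84484488448 and 448844884484488448.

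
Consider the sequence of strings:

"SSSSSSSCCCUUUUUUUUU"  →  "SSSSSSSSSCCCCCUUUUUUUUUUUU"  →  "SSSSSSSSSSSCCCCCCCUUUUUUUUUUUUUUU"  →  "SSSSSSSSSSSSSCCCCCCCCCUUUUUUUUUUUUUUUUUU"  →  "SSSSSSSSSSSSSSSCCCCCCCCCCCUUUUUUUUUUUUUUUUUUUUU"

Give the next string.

Reading off run lengths: S runs 7, 9, 11, 13, 15; C runs 3, 5, 7, 9, 11; U runs 9, 12, 15, 18, 21 — each is linear in n, where the shown terms are n = 2, 3, 4, 5, 6.
Setting n = 7 gives 17, 13, 24 characters in each block.

SSSSSSSSSSSSSSSSSCCCCCCCCCCCCCUUUUUUUUUUUUUUUUUUUUUUUU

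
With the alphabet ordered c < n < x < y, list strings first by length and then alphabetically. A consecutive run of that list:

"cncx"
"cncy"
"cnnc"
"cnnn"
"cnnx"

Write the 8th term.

Stepping forward 3 times from cnnx: cnnx → cnny → cnxc, then the target.

cnxn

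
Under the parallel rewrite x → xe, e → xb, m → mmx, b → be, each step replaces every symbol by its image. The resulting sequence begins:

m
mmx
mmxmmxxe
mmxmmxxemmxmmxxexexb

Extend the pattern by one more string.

Rewriting the 20 symbols of mmxmmxxemmxmmxxexexb one by one yields mmx mmx xe mmx mmx xe xe xb mmx mmx xe mmx mmx xe xe xb xe xb xe be; concatenated:

mmxmmxxemmxmmxxexexbmmxmmxxemmxmmxxexexbxexbxebe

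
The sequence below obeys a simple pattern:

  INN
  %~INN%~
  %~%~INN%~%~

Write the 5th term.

%~%~%~%~INN%~%~%~%~

Every step adds %~ to the front and %~ to the end of the previous string.
From %~%~INN%~%~, 2 further steps: %~%~INN%~%~ → %~%~%~INN%~%~%~ → (answer).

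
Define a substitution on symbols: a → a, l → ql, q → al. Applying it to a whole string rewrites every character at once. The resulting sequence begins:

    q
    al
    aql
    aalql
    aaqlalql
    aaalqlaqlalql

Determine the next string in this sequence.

Applying the rule to each of the 13 symbols of aaalqlaqlalql gives the pieces a a a ql al ql a al ql a ql al ql, which concatenate to the answer.

aaaqlalqlaalqlaqlalql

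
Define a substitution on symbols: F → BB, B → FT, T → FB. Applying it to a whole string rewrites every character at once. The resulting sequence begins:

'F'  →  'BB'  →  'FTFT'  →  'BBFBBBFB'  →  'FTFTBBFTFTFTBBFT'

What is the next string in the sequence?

Rewriting the 16 symbols of FTFTBBFTFTFTBBFT one by one yields BB FB BB FB FT FT BB FB BB FB BB FB FT FT BB FB; concatenated:

BBFBBBFBFTFTBBFBBBFBBBFBFTFTBBFB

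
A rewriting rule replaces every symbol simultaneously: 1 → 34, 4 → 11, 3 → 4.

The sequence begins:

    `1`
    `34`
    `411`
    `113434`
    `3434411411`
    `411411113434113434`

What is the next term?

11343411343434344114113434411411

Applying the rule to each of the 18 symbols of 411411113434113434 gives the pieces 11 34 34 11 34 34 34 34 4 11 4 11 34 34 4 11 4 11, which concatenate to the answer.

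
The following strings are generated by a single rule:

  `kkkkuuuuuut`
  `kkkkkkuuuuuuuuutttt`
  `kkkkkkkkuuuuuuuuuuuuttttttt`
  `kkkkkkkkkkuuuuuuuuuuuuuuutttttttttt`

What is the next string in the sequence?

kkkkkkkkkkkkuuuuuuuuuuuuuuuuuuttttttttttttt

The n-th term is 2n+2 k's then 3n+3 u's then 3n-2 t's (n = 1, 2, …).
At n = 5 the blocks have lengths 12, 18, 13.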